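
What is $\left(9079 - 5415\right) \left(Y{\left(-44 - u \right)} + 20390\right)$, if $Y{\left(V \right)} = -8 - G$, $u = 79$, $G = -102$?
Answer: $75053376$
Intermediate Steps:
$Y{\left(V \right)} = 94$ ($Y{\left(V \right)} = -8 - -102 = -8 + 102 = 94$)
$\left(9079 - 5415\right) \left(Y{\left(-44 - u \right)} + 20390\right) = \left(9079 - 5415\right) \left(94 + 20390\right) = 3664 \cdot 20484 = 75053376$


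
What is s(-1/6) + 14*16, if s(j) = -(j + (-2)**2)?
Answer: 1321/6 ≈ 220.17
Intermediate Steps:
s(j) = -4 - j (s(j) = -(j + 4) = -(4 + j) = -4 - j)
s(-1/6) + 14*16 = (-4 - (-1)/6) + 14*16 = (-4 - (-1)/6) + 224 = (-4 - 1*(-1/6)) + 224 = (-4 + 1/6) + 224 = -23/6 + 224 = 1321/6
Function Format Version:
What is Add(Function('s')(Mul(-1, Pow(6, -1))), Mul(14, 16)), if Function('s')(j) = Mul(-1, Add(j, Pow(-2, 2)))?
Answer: Rational(1321, 6) ≈ 220.17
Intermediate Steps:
Function('s')(j) = Add(-4, Mul(-1, j)) (Function('s')(j) = Mul(-1, Add(j, 4)) = Mul(-1, Add(4, j)) = Add(-4, Mul(-1, j)))
Add(Function('s')(Mul(-1, Pow(6, -1))), Mul(14, 16)) = Add(Add(-4, Mul(-1, Mul(-1, Pow(6, -1)))), Mul(14, 16)) = Add(Add(-4, Mul(-1, Mul(-1, Rational(1, 6)))), 224) = Add(Add(-4, Mul(-1, Rational(-1, 6))), 224) = Add(Add(-4, Rational(1, 6)), 224) = Add(Rational(-23, 6), 224) = Rational(1321, 6)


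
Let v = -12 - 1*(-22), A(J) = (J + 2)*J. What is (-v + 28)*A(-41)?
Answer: 28782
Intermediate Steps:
A(J) = J*(2 + J) (A(J) = (2 + J)*J = J*(2 + J))
v = 10 (v = -12 + 22 = 10)
(-v + 28)*A(-41) = (-1*10 + 28)*(-41*(2 - 41)) = (-10 + 28)*(-41*(-39)) = 18*1599 = 28782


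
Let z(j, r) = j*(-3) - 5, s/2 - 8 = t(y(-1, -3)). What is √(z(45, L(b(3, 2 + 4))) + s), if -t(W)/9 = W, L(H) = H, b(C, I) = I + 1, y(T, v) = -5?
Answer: I*√34 ≈ 5.8309*I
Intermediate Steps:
b(C, I) = 1 + I
t(W) = -9*W
s = 106 (s = 16 + 2*(-9*(-5)) = 16 + 2*45 = 16 + 90 = 106)
z(j, r) = -5 - 3*j (z(j, r) = -3*j - 5 = -5 - 3*j)
√(z(45, L(b(3, 2 + 4))) + s) = √((-5 - 3*45) + 106) = √((-5 - 135) + 106) = √(-140 + 106) = √(-34) = I*√34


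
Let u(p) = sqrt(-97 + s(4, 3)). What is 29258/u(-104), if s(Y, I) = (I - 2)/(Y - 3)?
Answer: -14629*I*sqrt(6)/12 ≈ -2986.1*I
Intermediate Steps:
s(Y, I) = (-2 + I)/(-3 + Y)
u(p) = 4*I*sqrt(6) (u(p) = sqrt(-97 + (-2 + 3)/(-3 + 4)) = sqrt(-97 + 1/1) = sqrt(-97 + 1*1) = sqrt(-97 + 1) = sqrt(-96) = 4*I*sqrt(6))
29258/u(-104) = 29258/((4*I*sqrt(6))) = 29258*(-I*sqrt(6)/24) = -14629*I*sqrt(6)/12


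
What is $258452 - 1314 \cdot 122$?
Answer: $98144$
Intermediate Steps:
$258452 - 1314 \cdot 122 = 258452 - 160308 = 98144$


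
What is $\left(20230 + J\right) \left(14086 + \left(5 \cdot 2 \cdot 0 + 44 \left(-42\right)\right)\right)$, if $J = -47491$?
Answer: $-333620118$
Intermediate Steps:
$\left(20230 + J\right) \left(14086 + \left(5 \cdot 2 \cdot 0 + 44 \left(-42\right)\right)\right) = \left(20230 - 47491\right) \left(14086 + \left(5 \cdot 2 \cdot 0 + 44 \left(-42\right)\right)\right) = - 27261 \left(14086 + \left(10 \cdot 0 - 1848\right)\right) = - 27261 \left(14086 + \left(0 - 1848\right)\right) = - 27261 \left(14086 - 1848\right) = \left(-27261\right) 12238 = -333620118$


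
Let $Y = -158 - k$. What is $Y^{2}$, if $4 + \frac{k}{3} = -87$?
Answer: $13225$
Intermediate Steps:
$k = -273$ ($k = -12 + 3 \left(-87\right) = -12 - 261 = -273$)
$Y = 115$ ($Y = -158 - -273 = -158 + 273 = 115$)
$Y^{2} = 115^{2} = 13225$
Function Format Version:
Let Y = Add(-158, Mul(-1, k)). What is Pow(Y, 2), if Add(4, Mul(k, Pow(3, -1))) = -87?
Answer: 13225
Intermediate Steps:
k = -273 (k = Add(-12, Mul(3, -87)) = Add(-12, -261) = -273)
Y = 115 (Y = Add(-158, Mul(-1, -273)) = Add(-158, 273) = 115)
Pow(Y, 2) = Pow(115, 2) = 13225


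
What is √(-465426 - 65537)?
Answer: I*√530963 ≈ 728.67*I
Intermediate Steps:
√(-465426 - 65537) = √(-530963) = I*√530963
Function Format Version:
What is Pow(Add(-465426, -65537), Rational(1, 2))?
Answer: Mul(I, Pow(530963, Rational(1, 2))) ≈ Mul(728.67, I)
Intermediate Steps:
Pow(Add(-465426, -65537), Rational(1, 2)) = Pow(-530963, Rational(1, 2)) = Mul(I, Pow(530963, Rational(1, 2)))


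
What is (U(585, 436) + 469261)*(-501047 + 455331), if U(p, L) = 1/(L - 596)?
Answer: -858109423611/40 ≈ -2.1453e+10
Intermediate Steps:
U(p, L) = 1/(-596 + L)
(U(585, 436) + 469261)*(-501047 + 455331) = (1/(-596 + 436) + 469261)*(-501047 + 455331) = (1/(-160) + 469261)*(-45716) = (-1/160 + 469261)*(-45716) = (75081759/160)*(-45716) = -858109423611/40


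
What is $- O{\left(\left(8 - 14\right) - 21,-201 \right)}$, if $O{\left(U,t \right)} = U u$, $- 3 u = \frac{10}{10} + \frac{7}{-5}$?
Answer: $\frac{18}{5} \approx 3.6$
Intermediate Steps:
$u = \frac{2}{15}$ ($u = - \frac{\frac{10}{10} + \frac{7}{-5}}{3} = - \frac{10 \cdot \frac{1}{10} + 7 \left(- \frac{1}{5}\right)}{3} = - \frac{1 - \frac{7}{5}}{3} = \left(- \frac{1}{3}\right) \left(- \frac{2}{5}\right) = \frac{2}{15} \approx 0.13333$)
$O{\left(U,t \right)} = \frac{2 U}{15}$ ($O{\left(U,t \right)} = U \frac{2}{15} = \frac{2 U}{15}$)
$- O{\left(\left(8 - 14\right) - 21,-201 \right)} = - \frac{2 \left(\left(8 - 14\right) - 21\right)}{15} = - \frac{2 \left(-6 - 21\right)}{15} = - \frac{2 \left(-27\right)}{15} = \left(-1\right) \left(- \frac{18}{5}\right) = \frac{18}{5}$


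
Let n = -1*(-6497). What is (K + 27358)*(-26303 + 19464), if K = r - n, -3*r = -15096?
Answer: -177082227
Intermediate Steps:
r = 5032 (r = -⅓*(-15096) = 5032)
n = 6497
K = -1465 (K = 5032 - 1*6497 = 5032 - 6497 = -1465)
(K + 27358)*(-26303 + 19464) = (-1465 + 27358)*(-26303 + 19464) = 25893*(-6839) = -177082227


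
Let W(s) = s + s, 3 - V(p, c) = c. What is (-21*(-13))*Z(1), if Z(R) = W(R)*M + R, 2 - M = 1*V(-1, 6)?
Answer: 3003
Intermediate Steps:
V(p, c) = 3 - c
W(s) = 2*s
M = 5 (M = 2 - (3 - 1*6) = 2 - (3 - 6) = 2 - (-3) = 2 - 1*(-3) = 2 + 3 = 5)
Z(R) = 11*R (Z(R) = (2*R)*5 + R = 10*R + R = 11*R)
(-21*(-13))*Z(1) = (-21*(-13))*(11*1) = 273*11 = 3003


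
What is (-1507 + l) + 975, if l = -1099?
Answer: -1631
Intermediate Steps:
(-1507 + l) + 975 = (-1507 - 1099) + 975 = -2606 + 975 = -1631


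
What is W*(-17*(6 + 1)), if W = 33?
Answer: -3927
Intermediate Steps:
W*(-17*(6 + 1)) = 33*(-17*(6 + 1)) = 33*(-17*7) = 33*(-119) = -3927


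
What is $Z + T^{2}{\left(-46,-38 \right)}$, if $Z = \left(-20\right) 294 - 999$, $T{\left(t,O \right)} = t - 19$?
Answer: $-2654$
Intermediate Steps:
$T{\left(t,O \right)} = -19 + t$
$Z = -6879$ ($Z = -5880 - 999 = -6879$)
$Z + T^{2}{\left(-46,-38 \right)} = -6879 + \left(-19 - 46\right)^{2} = -6879 + \left(-65\right)^{2} = -6879 + 4225 = -2654$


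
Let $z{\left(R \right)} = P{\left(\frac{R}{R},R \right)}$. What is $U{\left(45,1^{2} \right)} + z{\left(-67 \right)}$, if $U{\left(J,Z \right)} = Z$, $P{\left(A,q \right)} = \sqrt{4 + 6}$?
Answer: $1 + \sqrt{10} \approx 4.1623$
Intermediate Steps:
$P{\left(A,q \right)} = \sqrt{10}$
$z{\left(R \right)} = \sqrt{10}$
$U{\left(45,1^{2} \right)} + z{\left(-67 \right)} = 1^{2} + \sqrt{10} = 1 + \sqrt{10}$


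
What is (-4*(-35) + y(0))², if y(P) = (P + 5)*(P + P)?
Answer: 19600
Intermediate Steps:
y(P) = 2*P*(5 + P) (y(P) = (5 + P)*(2*P) = 2*P*(5 + P))
(-4*(-35) + y(0))² = (-4*(-35) + 2*0*(5 + 0))² = (140 + 2*0*5)² = (140 + 0)² = 140² = 19600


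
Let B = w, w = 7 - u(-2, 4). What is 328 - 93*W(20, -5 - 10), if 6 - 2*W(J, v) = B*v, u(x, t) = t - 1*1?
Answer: -2741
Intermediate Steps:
u(x, t) = -1 + t (u(x, t) = t - 1 = -1 + t)
w = 4 (w = 7 - (-1 + 4) = 7 - 1*3 = 7 - 3 = 4)
B = 4
W(J, v) = 3 - 2*v
328 - 93*W(20, -5 - 10) = 328 - 93*(3 - 2*(-5 - 10)) = 328 - 93*(3 - 2*(-15)) = 328 - 93*(3 + 30) = 328 - 93*33 = 328 - 3069 = -2741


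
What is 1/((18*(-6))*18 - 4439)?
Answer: -1/6383 ≈ -0.00015667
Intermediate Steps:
1/((18*(-6))*18 - 4439) = 1/(-108*18 - 4439) = 1/(-1944 - 4439) = 1/(-6383) = -1/6383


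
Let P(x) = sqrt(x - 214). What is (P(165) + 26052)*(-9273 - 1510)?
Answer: -280918716 - 75481*I ≈ -2.8092e+8 - 75481.0*I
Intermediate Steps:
P(x) = sqrt(-214 + x)
(P(165) + 26052)*(-9273 - 1510) = (sqrt(-214 + 165) + 26052)*(-9273 - 1510) = (sqrt(-49) + 26052)*(-10783) = (7*I + 26052)*(-10783) = (26052 + 7*I)*(-10783) = -280918716 - 75481*I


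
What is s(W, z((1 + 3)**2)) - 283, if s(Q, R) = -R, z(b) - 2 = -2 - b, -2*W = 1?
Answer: -267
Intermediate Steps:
W = -1/2 (W = -1/2*1 = -1/2 ≈ -0.50000)
z(b) = -b (z(b) = 2 + (-2 - b) = -b)
s(W, z((1 + 3)**2)) - 283 = -(-1)*(1 + 3)**2 - 283 = -(-1)*4**2 - 283 = -(-1)*16 - 283 = -1*(-16) - 283 = 16 - 283 = -267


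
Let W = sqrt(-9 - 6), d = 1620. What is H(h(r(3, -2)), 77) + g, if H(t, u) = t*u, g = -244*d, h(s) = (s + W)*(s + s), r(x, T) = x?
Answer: -393894 + 462*I*sqrt(15) ≈ -3.9389e+5 + 1789.3*I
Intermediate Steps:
W = I*sqrt(15) (W = sqrt(-15) = I*sqrt(15) ≈ 3.873*I)
h(s) = 2*s*(s + I*sqrt(15)) (h(s) = (s + I*sqrt(15))*(s + s) = (s + I*sqrt(15))*(2*s) = 2*s*(s + I*sqrt(15)))
g = -395280 (g = -244*1620 = -395280)
H(h(r(3, -2)), 77) + g = (2*3*(3 + I*sqrt(15)))*77 - 395280 = (18 + 6*I*sqrt(15))*77 - 395280 = (1386 + 462*I*sqrt(15)) - 395280 = -393894 + 462*I*sqrt(15)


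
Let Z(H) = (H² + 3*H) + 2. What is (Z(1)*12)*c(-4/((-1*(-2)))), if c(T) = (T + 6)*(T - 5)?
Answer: -2016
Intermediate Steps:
Z(H) = 2 + H² + 3*H
c(T) = (-5 + T)*(6 + T) (c(T) = (6 + T)*(-5 + T) = (-5 + T)*(6 + T))
(Z(1)*12)*c(-4/((-1*(-2)))) = ((2 + 1² + 3*1)*12)*(-30 - 4/((-1*(-2))) + (-4/((-1*(-2))))²) = ((2 + 1 + 3)*12)*(-30 - 4/2 + (-4/2)²) = (6*12)*(-30 - 4*½ + (-4*½)²) = 72*(-30 - 2 + (-2)²) = 72*(-30 - 2 + 4) = 72*(-28) = -2016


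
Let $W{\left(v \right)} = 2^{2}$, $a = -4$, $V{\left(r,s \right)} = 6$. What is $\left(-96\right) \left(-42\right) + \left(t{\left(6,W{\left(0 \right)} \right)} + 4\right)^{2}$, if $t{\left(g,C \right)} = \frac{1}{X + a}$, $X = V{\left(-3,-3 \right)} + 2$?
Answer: $\frac{64801}{16} \approx 4050.1$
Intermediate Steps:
$W{\left(v \right)} = 4$
$X = 8$ ($X = 6 + 2 = 8$)
$t{\left(g,C \right)} = \frac{1}{4}$ ($t{\left(g,C \right)} = \frac{1}{8 - 4} = \frac{1}{4}$)
$\left(-96\right) \left(-42\right) + \left(t{\left(6,W{\left(0 \right)} \right)} + 4\right)^{2} = \left(-96\right) \left(-42\right) + \left(\frac{1}{4} + 4\right)^{2} = 4032 + \left(\frac{17}{4}\right)^{2} = 4032 + \frac{289}{16} = \frac{64801}{16}$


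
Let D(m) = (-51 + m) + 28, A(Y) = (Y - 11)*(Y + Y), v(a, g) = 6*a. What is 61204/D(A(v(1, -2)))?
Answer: -61204/83 ≈ -737.40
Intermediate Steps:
A(Y) = 2*Y*(-11 + Y) (A(Y) = (-11 + Y)*(2*Y) = 2*Y*(-11 + Y))
D(m) = -23 + m
61204/D(A(v(1, -2))) = 61204/(-23 + 2*(6*1)*(-11 + 6*1)) = 61204/(-23 + 2*6*(-11 + 6)) = 61204/(-23 + 2*6*(-5)) = 61204/(-23 - 60) = 61204/(-83) = 61204*(-1/83) = -61204/83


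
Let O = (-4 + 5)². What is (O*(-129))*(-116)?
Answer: 14964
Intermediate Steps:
O = 1 (O = 1² = 1)
(O*(-129))*(-116) = (1*(-129))*(-116) = -129*(-116) = 14964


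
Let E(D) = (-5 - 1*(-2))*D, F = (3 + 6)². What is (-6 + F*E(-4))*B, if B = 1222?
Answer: 1180452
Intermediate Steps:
F = 81 (F = 9² = 81)
E(D) = -3*D (E(D) = (-5 + 2)*D = -3*D)
(-6 + F*E(-4))*B = (-6 + 81*(-3*(-4)))*1222 = (-6 + 81*12)*1222 = (-6 + 972)*1222 = 966*1222 = 1180452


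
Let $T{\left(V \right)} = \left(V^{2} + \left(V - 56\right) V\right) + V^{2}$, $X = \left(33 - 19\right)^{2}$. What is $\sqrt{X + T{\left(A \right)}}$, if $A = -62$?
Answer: $20 \sqrt{38} \approx 123.29$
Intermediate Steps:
$X = 196$ ($X = 14^{2} = 196$)
$T{\left(V \right)} = 2 V^{2} + V \left(-56 + V\right)$ ($T{\left(V \right)} = \left(V^{2} + \left(-56 + V\right) V\right) + V^{2} = \left(V^{2} + V \left(-56 + V\right)\right) + V^{2} = 2 V^{2} + V \left(-56 + V\right)$)
$\sqrt{X + T{\left(A \right)}} = \sqrt{196 - 62 \left(-56 + 3 \left(-62\right)\right)} = \sqrt{196 - 62 \left(-56 - 186\right)} = \sqrt{196 - -15004} = \sqrt{196 + 15004} = \sqrt{15200} = 20 \sqrt{38}$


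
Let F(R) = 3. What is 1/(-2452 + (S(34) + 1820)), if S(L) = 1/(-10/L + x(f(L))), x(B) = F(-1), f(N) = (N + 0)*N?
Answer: -46/29055 ≈ -0.0015832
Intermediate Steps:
f(N) = N² (f(N) = N*N = N²)
x(B) = 3
S(L) = 1/(3 - 10/L) (S(L) = 1/(-10/L + 3) = 1/(3 - 10/L))
1/(-2452 + (S(34) + 1820)) = 1/(-2452 + (34/(-10 + 3*34) + 1820)) = 1/(-2452 + (34/(-10 + 102) + 1820)) = 1/(-2452 + (34/92 + 1820)) = 1/(-2452 + (34*(1/92) + 1820)) = 1/(-2452 + (17/46 + 1820)) = 1/(-2452 + 83737/46) = 1/(-29055/46) = -46/29055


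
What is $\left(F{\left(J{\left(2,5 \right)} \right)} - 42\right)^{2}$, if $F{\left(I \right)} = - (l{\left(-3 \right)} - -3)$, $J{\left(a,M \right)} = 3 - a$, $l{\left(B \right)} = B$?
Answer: $1764$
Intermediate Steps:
$F{\left(I \right)} = 0$ ($F{\left(I \right)} = - (-3 - -3) = - (-3 + 3) = \left(-1\right) 0 = 0$)
$\left(F{\left(J{\left(2,5 \right)} \right)} - 42\right)^{2} = \left(0 - 42\right)^{2} = \left(-42\right)^{2} = 1764$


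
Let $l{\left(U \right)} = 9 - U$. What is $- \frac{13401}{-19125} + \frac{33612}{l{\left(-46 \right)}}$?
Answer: $\frac{14301479}{23375} \approx 611.83$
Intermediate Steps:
$- \frac{13401}{-19125} + \frac{33612}{l{\left(-46 \right)}} = - \frac{13401}{-19125} + \frac{33612}{9 - -46} = \left(-13401\right) \left(- \frac{1}{19125}\right) + \frac{33612}{9 + 46} = \frac{1489}{2125} + \frac{33612}{55} = \frac{14301479}{23375}$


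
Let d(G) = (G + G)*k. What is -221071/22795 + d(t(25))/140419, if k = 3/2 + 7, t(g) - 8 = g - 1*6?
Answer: -31032105844/3200851105 ≈ -9.6949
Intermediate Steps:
t(g) = 2 + g (t(g) = 8 + (g - 1*6) = 8 + (g - 6) = 8 + (-6 + g) = 2 + g)
k = 17/2 (k = 3*(½) + 7 = 3/2 + 7 = 17/2 ≈ 8.5000)
d(G) = 17*G (d(G) = (G + G)*(17/2) = (2*G)*(17/2) = 17*G)
-221071/22795 + d(t(25))/140419 = -221071/22795 + (17*(2 + 25))/140419 = -221071*1/22795 + (17*27)*(1/140419) = -221071/22795 + 459*(1/140419) = -221071/22795 + 459/140419 = -31032105844/3200851105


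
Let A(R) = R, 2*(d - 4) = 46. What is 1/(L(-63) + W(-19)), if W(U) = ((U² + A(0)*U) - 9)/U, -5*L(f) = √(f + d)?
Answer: -41800/777649 + 5415*I/1555298 ≈ -0.053752 + 0.0034816*I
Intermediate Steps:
d = 27 (d = 4 + (½)*46 = 4 + 23 = 27)
L(f) = -√(27 + f)/5 (L(f) = -√(f + 27)/5 = -√(27 + f)/5)
W(U) = (-9 + U²)/U (W(U) = ((U² + 0*U) - 9)/U = ((U² + 0) - 9)/U = (U² - 9)/U = (-9 + U²)/U)
1/(L(-63) + W(-19)) = 1/(-√(27 - 63)/5 + (-19 - 9/(-19))) = 1/(-6*I/5 + (-19 - 9*(-1/19))) = 1/(-6*I/5 + (-19 + 9/19)) = 1/(-6*I/5 - 352/19) = 1/(-352/19 - 6*I/5) = 9025*(-352/19 + 6*I/5)/3110596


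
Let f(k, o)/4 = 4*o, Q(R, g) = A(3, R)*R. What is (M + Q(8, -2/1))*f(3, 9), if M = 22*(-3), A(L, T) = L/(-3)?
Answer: -10656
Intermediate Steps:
A(L, T) = -L/3 (A(L, T) = L*(-⅓) = -L/3)
M = -66
Q(R, g) = -R (Q(R, g) = (-⅓*3)*R = -R)
f(k, o) = 16*o (f(k, o) = 4*(4*o) = 16*o)
(M + Q(8, -2/1))*f(3, 9) = (-66 - 1*8)*(16*9) = (-66 - 8)*144 = -74*144 = -10656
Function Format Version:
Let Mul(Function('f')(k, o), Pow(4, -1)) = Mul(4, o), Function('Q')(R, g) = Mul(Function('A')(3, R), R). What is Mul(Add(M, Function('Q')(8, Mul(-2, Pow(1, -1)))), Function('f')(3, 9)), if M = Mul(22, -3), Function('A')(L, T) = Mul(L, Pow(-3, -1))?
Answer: -10656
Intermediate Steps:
Function('A')(L, T) = Mul(Rational(-1, 3), L) (Function('A')(L, T) = Mul(L, Rational(-1, 3)) = Mul(Rational(-1, 3), L))
M = -66
Function('Q')(R, g) = Mul(-1, R) (Function('Q')(R, g) = Mul(Mul(Rational(-1, 3), 3), R) = Mul(-1, R))
Function('f')(k, o) = Mul(16, o) (Function('f')(k, o) = Mul(4, Mul(4, o)) = Mul(16, o))
Mul(Add(M, Function('Q')(8, Mul(-2, Pow(1, -1)))), Function('f')(3, 9)) = Mul(Add(-66, Mul(-1, 8)), Mul(16, 9)) = Mul(Add(-66, -8), 144) = Mul(-74, 144) = -10656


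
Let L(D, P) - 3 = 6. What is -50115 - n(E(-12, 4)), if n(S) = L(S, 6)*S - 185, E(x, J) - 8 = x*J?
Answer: -49570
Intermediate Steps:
E(x, J) = 8 + J*x (E(x, J) = 8 + x*J = 8 + J*x)
L(D, P) = 9 (L(D, P) = 3 + 6 = 9)
n(S) = -185 + 9*S (n(S) = 9*S - 185 = -185 + 9*S)
-50115 - n(E(-12, 4)) = -50115 - (-185 + 9*(8 + 4*(-12))) = -50115 - (-185 + 9*(8 - 48)) = -50115 - (-185 + 9*(-40)) = -50115 - (-185 - 360) = -50115 - 1*(-545) = -50115 + 545 = -49570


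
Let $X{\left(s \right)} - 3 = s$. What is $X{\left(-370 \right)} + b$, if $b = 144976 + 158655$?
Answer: $303264$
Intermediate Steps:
$X{\left(s \right)} = 3 + s$
$b = 303631$
$X{\left(-370 \right)} + b = \left(3 - 370\right) + 303631 = -367 + 303631 = 303264$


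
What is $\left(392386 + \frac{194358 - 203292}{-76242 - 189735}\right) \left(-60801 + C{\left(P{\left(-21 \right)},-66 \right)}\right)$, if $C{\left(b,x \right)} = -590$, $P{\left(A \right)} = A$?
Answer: $- \frac{2135704078832632}{88659} \approx -2.4089 \cdot 10^{10}$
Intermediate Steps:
$\left(392386 + \frac{194358 - 203292}{-76242 - 189735}\right) \left(-60801 + C{\left(P{\left(-21 \right)},-66 \right)}\right) = \left(392386 + \frac{194358 - 203292}{-76242 - 189735}\right) \left(-60801 - 590\right) = \left(392386 - \frac{8934}{-265977}\right) \left(-61391\right) = \left(392386 - - \frac{2978}{88659}\right) \left(-61391\right) = \left(392386 + \frac{2978}{88659}\right) \left(-61391\right) = \frac{34788553352}{88659} \left(-61391\right) = - \frac{2135704078832632}{88659}$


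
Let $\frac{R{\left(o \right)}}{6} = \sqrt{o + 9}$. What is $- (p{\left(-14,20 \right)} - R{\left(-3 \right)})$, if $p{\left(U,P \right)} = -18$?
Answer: $18 + 6 \sqrt{6} \approx 32.697$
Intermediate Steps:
$R{\left(o \right)} = 6 \sqrt{9 + o}$ ($R{\left(o \right)} = 6 \sqrt{o + 9} = 6 \sqrt{9 + o}$)
$- (p{\left(-14,20 \right)} - R{\left(-3 \right)}) = - (-18 - 6 \sqrt{9 - 3}) = - (-18 - 6 \sqrt{6}) = 18 + 6 \sqrt{6}$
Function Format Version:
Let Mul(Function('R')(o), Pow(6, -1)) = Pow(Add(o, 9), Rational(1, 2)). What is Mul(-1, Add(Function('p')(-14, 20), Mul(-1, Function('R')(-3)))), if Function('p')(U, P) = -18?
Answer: Add(18, Mul(6, Pow(6, Rational(1, 2)))) ≈ 32.697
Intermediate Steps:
Function('R')(o) = Mul(6, Pow(Add(9, o), Rational(1, 2))) (Function('R')(o) = Mul(6, Pow(Add(o, 9), Rational(1, 2))) = Mul(6, Pow(Add(9, o), Rational(1, 2))))
Mul(-1, Add(Function('p')(-14, 20), Mul(-1, Function('R')(-3)))) = Mul(-1, Add(-18, Mul(-1, Mul(6, Pow(Add(9, -3), Rational(1, 2)))))) = Mul(-1, Add(-18, Mul(-1, Mul(6, Pow(6, Rational(1, 2)))))) = Mul(-1, Add(-18, Mul(-6, Pow(6, Rational(1, 2))))) = Add(18, Mul(6, Pow(6, Rational(1, 2))))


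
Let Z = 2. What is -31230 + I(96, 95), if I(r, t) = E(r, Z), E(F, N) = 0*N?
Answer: -31230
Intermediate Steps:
E(F, N) = 0
I(r, t) = 0
-31230 + I(96, 95) = -31230 + 0 = -31230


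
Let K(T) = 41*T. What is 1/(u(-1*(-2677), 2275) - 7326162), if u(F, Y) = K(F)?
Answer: -1/7216405 ≈ -1.3857e-7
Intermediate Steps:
u(F, Y) = 41*F
1/(u(-1*(-2677), 2275) - 7326162) = 1/(41*(-1*(-2677)) - 7326162) = 1/(41*2677 - 7326162) = 1/(109757 - 7326162) = 1/(-7216405) = -1/7216405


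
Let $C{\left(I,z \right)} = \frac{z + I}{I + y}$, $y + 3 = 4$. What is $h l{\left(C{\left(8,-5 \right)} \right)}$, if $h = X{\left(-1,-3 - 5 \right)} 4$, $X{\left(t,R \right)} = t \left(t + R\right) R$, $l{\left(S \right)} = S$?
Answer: $-96$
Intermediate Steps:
$y = 1$ ($y = -3 + 4 = 1$)
$C{\left(I,z \right)} = \frac{I + z}{1 + I}$ ($C{\left(I,z \right)} = \frac{z + I}{I + 1} = \frac{I + z}{1 + I}$)
$X{\left(t,R \right)} = R t \left(R + t\right)$ ($X{\left(t,R \right)} = t \left(R + t\right) R = R t \left(R + t\right)$)
$h = -288$ ($h = \left(-3 - 5\right) \left(-1\right) \left(\left(-3 - 5\right) - 1\right) 4 = \left(-8\right) \left(-1\right) \left(-8 - 1\right) 4 = \left(-8\right) \left(-1\right) \left(-9\right) 4 = \left(-72\right) 4 = -288$)
$h l{\left(C{\left(8,-5 \right)} \right)} = - 288 \frac{8 - 5}{1 + 8} = - 288 \cdot \frac{1}{9} \cdot 3 = \left(-288\right) \frac{1}{3} = -96$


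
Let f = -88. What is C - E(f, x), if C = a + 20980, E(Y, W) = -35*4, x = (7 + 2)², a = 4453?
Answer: 25573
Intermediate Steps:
x = 81 (x = 9² = 81)
E(Y, W) = -140
C = 25433 (C = 4453 + 20980 = 25433)
C - E(f, x) = 25433 - 1*(-140) = 25433 + 140 = 25573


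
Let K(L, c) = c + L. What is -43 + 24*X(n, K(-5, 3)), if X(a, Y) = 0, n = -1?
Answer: -43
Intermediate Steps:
K(L, c) = L + c
-43 + 24*X(n, K(-5, 3)) = -43 + 24*0 = -43 + 0 = -43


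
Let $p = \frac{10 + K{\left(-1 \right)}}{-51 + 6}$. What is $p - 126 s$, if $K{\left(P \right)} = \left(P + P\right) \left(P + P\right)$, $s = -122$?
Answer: $\frac{691726}{45} \approx 15372.0$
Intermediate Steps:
$K{\left(P \right)} = 4 P^{2}$ ($K{\left(P \right)} = 2 P 2 P = 4 P^{2}$)
$p = - \frac{14}{45}$ ($p = \frac{10 + 4 \left(-1\right)^{2}}{-51 + 6} = \frac{10 + 4 \cdot 1}{-45} = \left(10 + 4\right) \left(- \frac{1}{45}\right) = 14 \left(- \frac{1}{45}\right) = - \frac{14}{45} \approx -0.31111$)
$p - 126 s = - \frac{14}{45} - -15372 = - \frac{14}{45} + 15372 = \frac{691726}{45}$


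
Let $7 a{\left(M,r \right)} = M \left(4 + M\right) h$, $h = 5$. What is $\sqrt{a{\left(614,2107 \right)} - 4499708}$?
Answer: $\frac{2 i \sqrt{51801218}}{7} \approx 2056.4 i$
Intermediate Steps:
$a{\left(M,r \right)} = \frac{5 M \left(4 + M\right)}{7}$ ($a{\left(M,r \right)} = \frac{M \left(4 + M\right) 5}{7} = \frac{5 M \left(4 + M\right)}{7}$)
$\sqrt{a{\left(614,2107 \right)} - 4499708} = \sqrt{\frac{5}{7} \cdot 614 \left(4 + 614\right) - 4499708} = \sqrt{\frac{5}{7} \cdot 614 \cdot 618 - 4499708} = \sqrt{\frac{1897260}{7} - 4499708} = \sqrt{- \frac{29600696}{7}} = \frac{2 i \sqrt{51801218}}{7}$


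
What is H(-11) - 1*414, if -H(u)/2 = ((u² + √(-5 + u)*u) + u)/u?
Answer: -394 - 8*I ≈ -394.0 - 8.0*I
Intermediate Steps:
H(u) = -2*(u + u² + u*√(-5 + u))/u (H(u) = -2*((u² + √(-5 + u)*u) + u)/u = -2*((u² + u*√(-5 + u)) + u)/u = -2*(u + u² + u*√(-5 + u))/u)
H(-11) - 1*414 = (-2 - 2*(-11) - 2*√(-5 - 11)) - 1*414 = (-2 + 22 - 8*I) - 414 = (20 - 8*I) - 414 = -394 - 8*I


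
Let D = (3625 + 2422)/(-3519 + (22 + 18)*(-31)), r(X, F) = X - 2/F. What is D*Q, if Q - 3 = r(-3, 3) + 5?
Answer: -78611/14277 ≈ -5.5061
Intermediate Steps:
D = -6047/4759 (D = 6047/(-3519 + 40*(-31)) = 6047/(-3519 - 1240) = 6047/(-4759) = 6047*(-1/4759) = -6047/4759 ≈ -1.2706)
Q = 13/3 (Q = 3 + ((-3 - 2/3) + 5) = 3 + ((-3 - 2*⅓) + 5) = 3 + ((-3 - ⅔) + 5) = 3 + (-11/3 + 5) = 3 + 4/3 = 13/3 ≈ 4.3333)
D*Q = -6047/4759*13/3 = -78611/14277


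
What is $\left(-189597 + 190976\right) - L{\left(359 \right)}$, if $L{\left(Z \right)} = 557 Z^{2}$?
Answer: $-71785338$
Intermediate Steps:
$\left(-189597 + 190976\right) - L{\left(359 \right)} = \left(-189597 + 190976\right) - 557 \cdot 359^{2} = 1379 - 557 \cdot 128881 = 1379 - 71786717 = -71785338$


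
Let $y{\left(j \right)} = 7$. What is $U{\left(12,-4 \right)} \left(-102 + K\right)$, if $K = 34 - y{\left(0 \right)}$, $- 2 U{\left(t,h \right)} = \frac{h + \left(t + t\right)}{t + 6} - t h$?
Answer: $\frac{5525}{3} \approx 1841.7$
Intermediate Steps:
$U{\left(t,h \right)} = \frac{h t}{2} - \frac{h + 2 t}{2 \left(6 + t\right)}$ ($U{\left(t,h \right)} = - \frac{\frac{h + \left(t + t\right)}{t + 6} - t h}{2} = - \frac{\frac{h + 2 t}{6 + t} - h t}{2} = \frac{h t}{2} - \frac{h + 2 t}{2 \left(6 + t\right)}$)
$K = 27$ ($K = 34 - 7 = 27$)
$U{\left(12,-4 \right)} \left(-102 + K\right) = \frac{\left(-1\right) \left(-4\right) - 24 - 4 \cdot 12^{2} + 6 \left(-4\right) 12}{2 \left(6 + 12\right)} \left(-102 + 27\right) = \frac{4 - 24 - 576 - 288}{2 \cdot 18} \left(-75\right) = \frac{1}{2} \cdot \frac{1}{18} \left(4 - 24 - 576 - 288\right) \left(-75\right) = \frac{1}{2} \cdot \frac{1}{18} \left(-884\right) \left(-75\right) = \left(- \frac{221}{9}\right) \left(-75\right) = \frac{5525}{3}$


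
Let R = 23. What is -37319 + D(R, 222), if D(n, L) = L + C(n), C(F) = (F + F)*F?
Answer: -36039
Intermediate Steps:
C(F) = 2*F² (C(F) = (2*F)*F = 2*F²)
D(n, L) = L + 2*n²
-37319 + D(R, 222) = -37319 + (222 + 2*23²) = -37319 + (222 + 2*529) = -37319 + (222 + 1058) = -37319 + 1280 = -36039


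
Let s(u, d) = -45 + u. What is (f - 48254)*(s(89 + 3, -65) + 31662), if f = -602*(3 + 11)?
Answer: -1797329538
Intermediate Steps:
f = -8428 (f = -602*14 = -8428)
(f - 48254)*(s(89 + 3, -65) + 31662) = (-8428 - 48254)*((-45 + (89 + 3)) + 31662) = -56682*((-45 + 92) + 31662) = -56682*(47 + 31662) = -56682*31709 = -1797329538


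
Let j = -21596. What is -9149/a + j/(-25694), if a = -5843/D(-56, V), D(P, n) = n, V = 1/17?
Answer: 1190113341/1276105357 ≈ 0.93261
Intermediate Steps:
V = 1/17 ≈ 0.058824
a = -99331 (a = -5843/1/17 = -5843*17 = -99331)
-9149/a + j/(-25694) = -9149/(-99331) - 21596/(-25694) = -9149*(-1/99331) - 21596*(-1/25694) = 9149/99331 + 10798/12847 = 1190113341/1276105357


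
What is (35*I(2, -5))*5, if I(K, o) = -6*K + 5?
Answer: -1225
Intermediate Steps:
I(K, o) = 5 - 6*K
(35*I(2, -5))*5 = (35*(5 - 6*2))*5 = (35*(5 - 12))*5 = (35*(-7))*5 = -245*5 = -1225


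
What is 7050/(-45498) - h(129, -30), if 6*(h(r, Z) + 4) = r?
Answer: -267755/15166 ≈ -17.655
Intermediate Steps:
h(r, Z) = -4 + r/6
7050/(-45498) - h(129, -30) = 7050/(-45498) - (-4 + (⅙)*129) = 7050*(-1/45498) - (-4 + 43/2) = -1175/7583 - 1*35/2 = -1175/7583 - 35/2 = -267755/15166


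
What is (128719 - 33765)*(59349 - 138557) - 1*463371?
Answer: -7521579803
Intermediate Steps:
(128719 - 33765)*(59349 - 138557) - 1*463371 = 94954*(-79208) - 463371 = -7521116432 - 463371 = -7521579803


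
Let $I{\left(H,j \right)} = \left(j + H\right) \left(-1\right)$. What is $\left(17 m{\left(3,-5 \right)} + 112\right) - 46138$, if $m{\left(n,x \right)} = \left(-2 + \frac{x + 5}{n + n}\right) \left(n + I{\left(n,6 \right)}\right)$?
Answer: $-45822$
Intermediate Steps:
$I{\left(H,j \right)} = - H - j$ ($I{\left(H,j \right)} = \left(H + j\right) \left(-1\right) = - H - j$)
$m{\left(n,x \right)} = 12 - \frac{3 \left(5 + x\right)}{n}$ ($m{\left(n,x \right)} = \left(-2 + \frac{x + 5}{n + n}\right) \left(n - \left(6 + n\right)\right) = \left(-2 + \frac{5 + x}{2 n}\right) \left(n - \left(6 + n\right)\right) = \left(-2 + \left(5 + x\right) \frac{1}{2 n}\right) \left(n - \left(6 + n\right)\right) = \left(-2 + \frac{5 + x}{2 n}\right) \left(-6\right) = 12 - \frac{3 \left(5 + x\right)}{n}$)
$\left(17 m{\left(3,-5 \right)} + 112\right) - 46138 = \left(17 \frac{3 \left(-5 - -5 + 4 \cdot 3\right)}{3} + 112\right) - 46138 = \left(17 \cdot 3 \cdot \frac{1}{3} \left(-5 + 5 + 12\right) + 112\right) - 46138 = \left(17 \cdot 3 \cdot \frac{1}{3} \cdot 12 + 112\right) - 46138 = \left(17 \cdot 12 + 112\right) - 46138 = \left(204 + 112\right) - 46138 = 316 - 46138 = -45822$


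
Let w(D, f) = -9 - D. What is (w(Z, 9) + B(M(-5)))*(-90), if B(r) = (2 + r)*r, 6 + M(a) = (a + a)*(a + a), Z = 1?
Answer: -811260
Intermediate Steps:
M(a) = -6 + 4*a² (M(a) = -6 + (a + a)*(a + a) = -6 + (2*a)*(2*a) = -6 + 4*a²)
B(r) = r*(2 + r)
(w(Z, 9) + B(M(-5)))*(-90) = ((-9 - 1*1) + (-6 + 4*(-5)²)*(2 + (-6 + 4*(-5)²)))*(-90) = ((-9 - 1) + (-6 + 4*25)*(2 + (-6 + 4*25)))*(-90) = (-10 + (-6 + 100)*(2 + (-6 + 100)))*(-90) = (-10 + 94*(2 + 94))*(-90) = (-10 + 94*96)*(-90) = (-10 + 9024)*(-90) = 9014*(-90) = -811260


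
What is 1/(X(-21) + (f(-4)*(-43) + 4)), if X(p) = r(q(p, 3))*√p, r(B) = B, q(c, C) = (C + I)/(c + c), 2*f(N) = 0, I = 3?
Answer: 28/115 + I*√21/115 ≈ 0.24348 + 0.039849*I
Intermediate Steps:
f(N) = 0 (f(N) = (½)*0 = 0)
q(c, C) = (3 + C)/(2*c) (q(c, C) = (C + 3)/(c + c) = (3 + C)/((2*c)) = (3 + C)*(1/(2*c)) = (3 + C)/(2*c))
X(p) = 3/√p (X(p) = ((3 + 3)/(2*p))*√p = ((½)*6/p)*√p = (3/p)*√p = 3/√p)
1/(X(-21) + (f(-4)*(-43) + 4)) = 1/(3/√(-21) + (0*(-43) + 4)) = 1/(3*(-I*√21/21) + (0 + 4)) = 1/(-I*√21/7 + 4) = 1/(4 - I*√21/7)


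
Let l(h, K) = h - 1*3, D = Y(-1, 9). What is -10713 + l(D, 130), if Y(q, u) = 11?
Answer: -10705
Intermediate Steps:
D = 11
l(h, K) = -3 + h (l(h, K) = h - 3 = -3 + h)
-10713 + l(D, 130) = -10713 + (-3 + 11) = -10713 + 8 = -10705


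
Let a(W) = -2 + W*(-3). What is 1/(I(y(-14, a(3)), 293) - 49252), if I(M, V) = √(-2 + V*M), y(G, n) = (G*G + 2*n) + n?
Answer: -49252/2425711747 - √47757/2425711747 ≈ -2.0394e-5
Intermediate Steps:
a(W) = -2 - 3*W
y(G, n) = G² + 3*n (y(G, n) = (G² + 2*n) + n = G² + 3*n)
I(M, V) = √(-2 + M*V)
1/(I(y(-14, a(3)), 293) - 49252) = 1/(√(-2 + ((-14)² + 3*(-2 - 3*3))*293) - 49252) = 1/(√(-2 + (196 + 3*(-2 - 9))*293) - 49252) = 1/(√(-2 + (196 + 3*(-11))*293) - 49252) = 1/(√(-2 + (196 - 33)*293) - 49252) = 1/(√(-2 + 163*293) - 49252) = 1/(√(-2 + 47759) - 49252) = 1/(√47757 - 49252) = 1/(-49252 + √47757)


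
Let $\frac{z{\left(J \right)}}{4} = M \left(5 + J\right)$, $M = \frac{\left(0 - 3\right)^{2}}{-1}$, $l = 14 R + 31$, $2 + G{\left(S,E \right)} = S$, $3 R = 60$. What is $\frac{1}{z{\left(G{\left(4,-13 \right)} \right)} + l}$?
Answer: $\frac{1}{59} \approx 0.016949$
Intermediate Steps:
$R = 20$ ($R = \frac{1}{3} \cdot 60 = 20$)
$G{\left(S,E \right)} = -2 + S$
$l = 311$ ($l = 14 \cdot 20 + 31 = 280 + 31 = 311$)
$M = -9$ ($M = \left(-3\right)^{2} \left(-1\right) = 9 \left(-1\right) = -9$)
$z{\left(J \right)} = -180 - 36 J$ ($z{\left(J \right)} = 4 \left(- 9 \left(5 + J\right)\right) = 4 \left(-45 - 9 J\right) = -180 - 36 J$)
$\frac{1}{z{\left(G{\left(4,-13 \right)} \right)} + l} = \frac{1}{\left(-180 - 36 \left(-2 + 4\right)\right) + 311} = \frac{1}{\left(-180 - 72\right) + 311} = \frac{1}{-252 + 311} = \frac{1}{59}$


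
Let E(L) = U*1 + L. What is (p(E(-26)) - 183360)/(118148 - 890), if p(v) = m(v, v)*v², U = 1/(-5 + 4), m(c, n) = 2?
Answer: -30317/19543 ≈ -1.5513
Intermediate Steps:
U = -1 (U = 1/(-1) = -1)
E(L) = -1 + L (E(L) = -1*1 + L = -1 + L)
p(v) = 2*v²
(p(E(-26)) - 183360)/(118148 - 890) = (2*(-1 - 26)² - 183360)/(118148 - 890) = (2*(-27)² - 183360)/117258 = (2*729 - 183360)*(1/117258) = (1458 - 183360)*(1/117258) = -181902*1/117258 = -30317/19543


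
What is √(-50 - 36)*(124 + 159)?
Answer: 283*I*√86 ≈ 2624.4*I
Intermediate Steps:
√(-50 - 36)*(124 + 159) = √(-86)*283 = (I*√86)*283 = 283*I*√86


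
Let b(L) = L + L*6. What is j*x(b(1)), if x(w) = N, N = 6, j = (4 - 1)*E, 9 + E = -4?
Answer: -234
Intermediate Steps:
E = -13 (E = -9 - 4 = -13)
b(L) = 7*L (b(L) = L + 6*L = 7*L)
j = -39 (j = (4 - 1)*(-13) = 3*(-13) = -39)
x(w) = 6
j*x(b(1)) = -39*6 = -234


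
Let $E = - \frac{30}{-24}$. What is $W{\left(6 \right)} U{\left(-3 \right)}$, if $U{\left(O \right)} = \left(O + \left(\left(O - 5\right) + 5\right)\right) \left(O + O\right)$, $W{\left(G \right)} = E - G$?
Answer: $-171$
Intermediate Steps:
$E = \frac{5}{4}$ ($E = \left(-30\right) \left(- \frac{1}{24}\right) = \frac{5}{4} \approx 1.25$)
$W{\left(G \right)} = \frac{5}{4} - G$
$U{\left(O \right)} = 4 O^{2}$ ($U{\left(O \right)} = \left(O + \left(\left(-5 + O\right) + 5\right)\right) 2 O = \left(O + O\right) 2 O = 2 O 2 O = 4 O^{2}$)
$W{\left(6 \right)} U{\left(-3 \right)} = \left(\frac{5}{4} - 6\right) 4 \left(-3\right)^{2} = \left(\frac{5}{4} - 6\right) 4 \cdot 9 = \left(- \frac{19}{4}\right) 36 = -171$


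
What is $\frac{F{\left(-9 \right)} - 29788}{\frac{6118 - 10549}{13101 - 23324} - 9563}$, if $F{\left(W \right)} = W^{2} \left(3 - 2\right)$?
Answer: $\frac{303694661}{97758118} \approx 3.1066$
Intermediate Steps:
$F{\left(W \right)} = W^{2}$ ($F{\left(W \right)} = W^{2} \cdot 1 = W^{2}$)
$\frac{F{\left(-9 \right)} - 29788}{\frac{6118 - 10549}{13101 - 23324} - 9563} = \frac{\left(-9\right)^{2} - 29788}{\frac{6118 - 10549}{13101 - 23324} - 9563} = \frac{81 - 29788}{- \frac{4431}{-10223} - 9563} = - \frac{29707}{\left(-4431\right) \left(- \frac{1}{10223}\right) - 9563} = - \frac{29707}{\frac{4431}{10223} - 9563} = - \frac{29707}{- \frac{97758118}{10223}} = \left(-29707\right) \left(- \frac{10223}{97758118}\right) = \frac{303694661}{97758118}$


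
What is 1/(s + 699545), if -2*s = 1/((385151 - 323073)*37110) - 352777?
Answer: 4607429160/4035801550120859 ≈ 1.1416e-6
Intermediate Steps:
s = 812697518388659/4607429160 (s = -(1/((385151 - 323073)*37110) - 352777)/2 = -((1/37110)/62078 - 352777)/2 = -((1/62078)*(1/37110) - 352777)/2 = -(1/2303714580 - 352777)/2 = -1/2*(-812697518388659/2303714580) = 812697518388659/4607429160 ≈ 1.7639e+5)
1/(s + 699545) = 1/(812697518388659/4607429160 + 699545) = 1/(4035801550120859/4607429160) = 4607429160/4035801550120859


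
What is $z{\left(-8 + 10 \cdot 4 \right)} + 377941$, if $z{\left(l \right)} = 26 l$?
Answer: $378773$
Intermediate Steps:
$z{\left(-8 + 10 \cdot 4 \right)} + 377941 = 26 \left(-8 + 10 \cdot 4\right) + 377941 = 26 \left(-8 + 40\right) + 377941 = 26 \cdot 32 + 377941 = 832 + 377941 = 378773$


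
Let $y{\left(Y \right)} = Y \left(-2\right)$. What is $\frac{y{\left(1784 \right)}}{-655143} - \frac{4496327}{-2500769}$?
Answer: $\frac{2954659903553}{1638361304967} \approx 1.8034$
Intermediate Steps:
$y{\left(Y \right)} = - 2 Y$
$\frac{y{\left(1784 \right)}}{-655143} - \frac{4496327}{-2500769} = \frac{\left(-2\right) 1784}{-655143} - \frac{4496327}{-2500769} = \left(-3568\right) \left(- \frac{1}{655143}\right) - - \frac{4496327}{2500769} = \frac{3568}{655143} + \frac{4496327}{2500769} = \frac{2954659903553}{1638361304967}$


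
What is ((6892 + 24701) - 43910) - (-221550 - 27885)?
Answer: 237118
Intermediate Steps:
((6892 + 24701) - 43910) - (-221550 - 27885) = (31593 - 43910) - 1*(-249435) = -12317 + 249435 = 237118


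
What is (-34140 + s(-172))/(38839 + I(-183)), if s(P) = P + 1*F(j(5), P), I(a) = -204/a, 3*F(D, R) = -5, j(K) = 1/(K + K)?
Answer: -6279401/7107741 ≈ -0.88346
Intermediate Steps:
j(K) = 1/(2*K)
F(D, R) = -5/3 (F(D, R) = (⅓)*(-5) = -5/3)
s(P) = -5/3 + P (s(P) = P + 1*(-5/3) = P - 5/3 = -5/3 + P)
(-34140 + s(-172))/(38839 + I(-183)) = (-34140 + (-5/3 - 172))/(38839 - 204/(-183)) = (-34140 - 521/3)/(38839 - 204*(-1/183)) = -102941/(3*(38839 + 68/61)) = -102941/(3*2369247/61) = -102941/3*61/2369247 = -6279401/7107741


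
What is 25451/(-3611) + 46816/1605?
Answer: 128203721/5795655 ≈ 22.121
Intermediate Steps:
25451/(-3611) + 46816/1605 = 25451*(-1/3611) + 46816*(1/1605) = -25451/3611 + 46816/1605 = 128203721/5795655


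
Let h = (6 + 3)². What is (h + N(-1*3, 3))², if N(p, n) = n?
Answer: 7056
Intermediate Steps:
h = 81 (h = 9² = 81)
(h + N(-1*3, 3))² = (81 + 3)² = 84² = 7056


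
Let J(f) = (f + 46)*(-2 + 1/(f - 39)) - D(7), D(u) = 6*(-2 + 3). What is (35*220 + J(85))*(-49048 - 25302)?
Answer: -12713961525/23 ≈ -5.5278e+8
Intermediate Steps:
D(u) = 6 (D(u) = 6*1 = 6)
J(f) = -6 + (-2 + 1/(-39 + f))*(46 + f) (J(f) = (f + 46)*(-2 + 1/(f - 39)) - 1*6 = (46 + f)*(-2 + 1/(-39 + f)) - 6 = (-2 + 1/(-39 + f))*(46 + f) - 6 = -6 + (-2 + 1/(-39 + f))*(46 + f))
(35*220 + J(85))*(-49048 - 25302) = (35*220 + (3868 - 19*85 - 2*85**2)/(-39 + 85))*(-49048 - 25302) = (7700 + (3868 - 1615 - 2*7225)/46)*(-74350) = (7700 + (3868 - 1615 - 14450)/46)*(-74350) = (7700 + (1/46)*(-12197))*(-74350) = (7700 - 12197/46)*(-74350) = (342003/46)*(-74350) = -12713961525/23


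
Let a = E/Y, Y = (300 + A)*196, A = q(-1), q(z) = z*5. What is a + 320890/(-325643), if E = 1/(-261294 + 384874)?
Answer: -2292885993758357/2326848059370800 ≈ -0.98540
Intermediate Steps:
q(z) = 5*z
A = -5 (A = 5*(-1) = -5)
E = 1/123580 ≈ 8.0919e-6
Y = 57820 (Y = (300 - 5)*196 = 295*196 = 57820)
a = 1/7145395600 (a = (1/123580)/57820 = (1/123580)*(1/57820) = 1/7145395600 ≈ 1.3995e-10)
a + 320890/(-325643) = 1/7145395600 + 320890/(-325643) = 1/7145395600 + 320890*(-1/325643) = 1/7145395600 - 320890/325643 = -2292885993758357/2326848059370800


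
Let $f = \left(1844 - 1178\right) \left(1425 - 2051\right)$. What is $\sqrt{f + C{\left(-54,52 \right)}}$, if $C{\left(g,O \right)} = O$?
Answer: $4 i \sqrt{26054} \approx 645.65 i$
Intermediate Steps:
$f = -416916$ ($f = 666 \left(-626\right) = -416916$)
$\sqrt{f + C{\left(-54,52 \right)}} = \sqrt{-416916 + 52} = \sqrt{-416864} = 4 i \sqrt{26054}$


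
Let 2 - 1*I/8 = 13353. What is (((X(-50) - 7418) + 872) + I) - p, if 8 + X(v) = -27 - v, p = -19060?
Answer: -94279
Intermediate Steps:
X(v) = -35 - v (X(v) = -8 + (-27 - v) = -35 - v)
I = -106808 (I = 16 - 8*13353 = 16 - 106824 = -106808)
(((X(-50) - 7418) + 872) + I) - p = ((((-35 - 1*(-50)) - 7418) + 872) - 106808) - 1*(-19060) = ((((-35 + 50) - 7418) + 872) - 106808) + 19060 = (((15 - 7418) + 872) - 106808) + 19060 = ((-7403 + 872) - 106808) + 19060 = (-6531 - 106808) + 19060 = -113339 + 19060 = -94279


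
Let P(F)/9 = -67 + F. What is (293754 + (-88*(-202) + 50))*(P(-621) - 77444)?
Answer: -26059304880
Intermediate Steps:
P(F) = -603 + 9*F (P(F) = 9*(-67 + F) = -603 + 9*F)
(293754 + (-88*(-202) + 50))*(P(-621) - 77444) = (293754 + (-88*(-202) + 50))*((-603 + 9*(-621)) - 77444) = (293754 + (17776 + 50))*((-603 - 5589) - 77444) = (293754 + 17826)*(-6192 - 77444) = 311580*(-83636) = -26059304880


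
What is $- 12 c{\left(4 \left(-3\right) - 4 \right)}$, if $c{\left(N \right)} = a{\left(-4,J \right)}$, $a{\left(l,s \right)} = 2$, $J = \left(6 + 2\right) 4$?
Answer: $-24$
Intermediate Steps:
$J = 32$ ($J = 8 \cdot 4 = 32$)
$c{\left(N \right)} = 2$
$- 12 c{\left(4 \left(-3\right) - 4 \right)} = \left(-12\right) 2 = -24$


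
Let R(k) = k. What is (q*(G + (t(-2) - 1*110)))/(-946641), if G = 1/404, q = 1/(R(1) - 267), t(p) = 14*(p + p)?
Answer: -67063/101729828424 ≈ -6.5923e-7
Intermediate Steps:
t(p) = 28*p (t(p) = 14*(2*p) = 28*p)
q = -1/266 (q = 1/(1 - 267) = 1/(-266) = -1/266 ≈ -0.0037594)
G = 1/404 ≈ 0.0024752
(q*(G + (t(-2) - 1*110)))/(-946641) = -(1/404 + (28*(-2) - 1*110))/266/(-946641) = -(1/404 + (-56 - 110))/266*(-1/946641) = -(1/404 - 166)/266*(-1/946641) = -1/266*(-67063/404)*(-1/946641) = (67063/107464)*(-1/946641) = -67063/101729828424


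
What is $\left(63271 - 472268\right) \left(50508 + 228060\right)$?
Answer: $-113933476296$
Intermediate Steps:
$\left(63271 - 472268\right) \left(50508 + 228060\right) = \left(-408997\right) 278568 = -113933476296$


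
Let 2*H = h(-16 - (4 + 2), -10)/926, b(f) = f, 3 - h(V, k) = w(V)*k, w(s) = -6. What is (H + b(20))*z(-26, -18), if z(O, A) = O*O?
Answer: 6250127/463 ≈ 13499.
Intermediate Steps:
z(O, A) = O²
h(V, k) = 3 + 6*k (h(V, k) = 3 - (-6)*k = 3 + 6*k)
H = -57/1852 (H = ((3 + 6*(-10))/926)/2 = ((3 - 60)*(1/926))/2 = (-57*1/926)/2 = (½)*(-57/926) = -57/1852 ≈ -0.030778)
(H + b(20))*z(-26, -18) = (-57/1852 + 20)*(-26)² = (36983/1852)*676 = 6250127/463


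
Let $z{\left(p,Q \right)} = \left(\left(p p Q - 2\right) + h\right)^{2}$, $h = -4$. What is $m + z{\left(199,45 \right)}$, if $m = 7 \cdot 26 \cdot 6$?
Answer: $3175662998613$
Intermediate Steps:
$z{\left(p,Q \right)} = \left(-6 + Q p^{2}\right)^{2}$ ($z{\left(p,Q \right)} = \left(\left(p p Q - 2\right) - 4\right)^{2} = \left(\left(p^{2} Q - 2\right) - 4\right)^{2} = \left(\left(Q p^{2} - 2\right) - 4\right)^{2} = \left(\left(-2 + Q p^{2}\right) - 4\right)^{2} = \left(-6 + Q p^{2}\right)^{2}$)
$m = 1092$ ($m = 182 \cdot 6 = 1092$)
$m + z{\left(199,45 \right)} = 1092 + \left(-6 + 45 \cdot 199^{2}\right)^{2} = 1092 + \left(-6 + 45 \cdot 39601\right)^{2} = 1092 + \left(-6 + 1782045\right)^{2} = 1092 + 1782039^{2} = 1092 + 3175662997521 = 3175662998613$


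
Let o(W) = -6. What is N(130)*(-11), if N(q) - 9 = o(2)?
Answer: -33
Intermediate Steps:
N(q) = 3 (N(q) = 9 - 6 = 3)
N(130)*(-11) = 3*(-11) = -33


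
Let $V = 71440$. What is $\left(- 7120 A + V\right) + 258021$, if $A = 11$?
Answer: $251141$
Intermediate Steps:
$\left(- 7120 A + V\right) + 258021 = \left(\left(-7120\right) 11 + 71440\right) + 258021 = \left(-78320 + 71440\right) + 258021 = -6880 + 258021 = 251141$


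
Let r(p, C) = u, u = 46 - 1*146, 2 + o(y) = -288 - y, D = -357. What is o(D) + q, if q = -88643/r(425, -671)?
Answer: 95343/100 ≈ 953.43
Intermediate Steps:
o(y) = -290 - y (o(y) = -2 + (-288 - y) = -290 - y)
u = -100 (u = 46 - 146 = -100)
r(p, C) = -100
q = 88643/100 (q = -88643/(-100) = -88643*(-1/100) = 88643/100 ≈ 886.43)
o(D) + q = (-290 - 1*(-357)) + 88643/100 = (-290 + 357) + 88643/100 = 67 + 88643/100 = 95343/100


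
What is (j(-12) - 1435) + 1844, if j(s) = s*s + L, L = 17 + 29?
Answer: 599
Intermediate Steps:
L = 46
j(s) = 46 + s² (j(s) = s*s + 46 = s² + 46 = 46 + s²)
(j(-12) - 1435) + 1844 = ((46 + (-12)²) - 1435) + 1844 = ((46 + 144) - 1435) + 1844 = (190 - 1435) + 1844 = -1245 + 1844 = 599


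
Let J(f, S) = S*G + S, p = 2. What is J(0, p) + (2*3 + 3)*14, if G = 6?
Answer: 140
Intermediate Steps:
J(f, S) = 7*S (J(f, S) = S*6 + S = 6*S + S = 7*S)
J(0, p) + (2*3 + 3)*14 = 7*2 + (2*3 + 3)*14 = 14 + (6 + 3)*14 = 14 + 9*14 = 14 + 126 = 140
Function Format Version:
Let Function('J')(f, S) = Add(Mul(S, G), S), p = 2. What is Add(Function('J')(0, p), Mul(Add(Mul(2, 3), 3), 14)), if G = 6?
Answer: 140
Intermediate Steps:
Function('J')(f, S) = Mul(7, S) (Function('J')(f, S) = Add(Mul(S, 6), S) = Add(Mul(6, S), S) = Mul(7, S))
Add(Function('J')(0, p), Mul(Add(Mul(2, 3), 3), 14)) = Add(Mul(7, 2), Mul(Add(Mul(2, 3), 3), 14)) = Add(14, Mul(Add(6, 3), 14)) = Add(14, Mul(9, 14)) = Add(14, 126) = 140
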